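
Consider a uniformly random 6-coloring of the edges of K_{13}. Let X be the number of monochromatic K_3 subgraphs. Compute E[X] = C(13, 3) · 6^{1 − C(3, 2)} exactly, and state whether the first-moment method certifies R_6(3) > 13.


E[X] = C(13, 3) · 6^{1 − 3} = 286 · 6^{−2} = 286/36.
As a reduced fraction: E[X] = 143/18 ≈ 7.94444.
Is E[X] < 1? NO.
Since E[X] ≥ 1, the first-moment bound is inconclusive at n = 13; it does NOT by itself certify R_6(3) > 13.

E[X] = 143/18 ≈ 7.94444; E[X] ≥ 1; first-moment method inconclusive here.


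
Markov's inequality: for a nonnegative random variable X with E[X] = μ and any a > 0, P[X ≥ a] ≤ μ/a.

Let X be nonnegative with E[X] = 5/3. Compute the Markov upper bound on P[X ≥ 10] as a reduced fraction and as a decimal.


μ = E[X] = 5/3, a = 10.
Markov: P[X ≥ 10] ≤ μ/a = (5/3)/10 = 1/6.
Numerically: ≈ 0.167.
(Since a = 10 > μ = 1.667, the bound 1/6 is < 1 and informative.)

P[X ≥ 10] ≤ 1/6 ≈ 0.167.


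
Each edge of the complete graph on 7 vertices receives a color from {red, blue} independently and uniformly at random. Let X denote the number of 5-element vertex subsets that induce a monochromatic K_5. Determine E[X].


Let X = Σ_S X_S over the C(7, 5) = 21 subsets S of size 5, where X_S = 1 if the K_5 on S is monochromatic.
For a fixed S, the K_5 on S has C(5, 2) = 10 edges. P[all 10 edges red] = (1/2)^10, and likewise for blue, so P[monochromatic] = 2·(1/2)^10 = 2^{1 − 10} = 1/512.
Summing: E[X] = C(7, 5) · 2^{1 − 10} = 21 · 1/512 = 21/512.
Numerically: E[X] ≈ 0.041.

E[X] = C(7,5)·2^(1−C(5,2)) = 21/512 ≈ 0.041.


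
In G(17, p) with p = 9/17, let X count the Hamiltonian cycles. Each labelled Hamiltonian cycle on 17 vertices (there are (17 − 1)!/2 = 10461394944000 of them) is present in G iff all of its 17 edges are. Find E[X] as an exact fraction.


K_17 has (17 − 1)!/2 = 10461394944000 labelled Hamiltonian cycles.
For each such Hamiltonian cycle H, let X_H = 1 if all 17 edges of H are present in G. Then P[X_H = 1] = p^{17} = (9/17)^{17} = 16677181699666569/827240261886336764177.
Summing the indicators: E[X] = Σ_H E[X_H] = 10461394944000 · p^{17} = 10461394944000 · 16677181699666569/827240261886336764177 = 174466584313061171422427136000/827240261886336764177.
Numerically: E[X] ≈ 2.109e+08.

E[X] = 10461394944000 · (9/17)^{17} = 174466584313061171422427136000/827240261886336764177 ≈ 2.109e+08.


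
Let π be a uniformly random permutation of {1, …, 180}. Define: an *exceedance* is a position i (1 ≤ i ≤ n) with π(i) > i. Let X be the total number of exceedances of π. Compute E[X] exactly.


Write X = Σ_{i=1}^{180} X_i, where X_i = 1_{π(i) > i}.
For each fixed i, π(i) is uniform over {1, …, 180} (marginal of a uniform permutation), so P[π(i) > i] = (n − i)/n. Summing: Σ_{i=1}^{180} (n − i)/n = (0 + 1 + … + 179)/180 = 180(180 − 1)/(2·180) = (180 − 1)/2.
Hence E[X] = Σ_{i=1}^{180} (180 − i)/180 = 179/2 ≈ 89.500000.

E[X] = 179/2 = 89.500000.


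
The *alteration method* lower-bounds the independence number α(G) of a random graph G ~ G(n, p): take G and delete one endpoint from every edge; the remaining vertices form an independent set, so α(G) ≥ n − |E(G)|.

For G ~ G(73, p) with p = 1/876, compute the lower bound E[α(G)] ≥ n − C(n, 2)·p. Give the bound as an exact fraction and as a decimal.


E[|E(G)|] = C(73, 2)·p = 2628 · (1/876) = 3.
E[α(G)] ≥ n − E[|E(G)|] = 73 − 3 = 70.
Numerically: ≈ 70.000000.
(This is only a lower bound; the true E[α(G)] may be larger.)

E[α(G)] ≥ 70 ≈ 70.000000.


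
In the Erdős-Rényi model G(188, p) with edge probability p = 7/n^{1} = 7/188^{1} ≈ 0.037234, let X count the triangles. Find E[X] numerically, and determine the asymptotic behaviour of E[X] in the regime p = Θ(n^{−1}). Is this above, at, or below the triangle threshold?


Number of potential triangles: C(188, 3) = 1089836.
Each occurs with probability p³ ≈ (0.037234)³ ≈ 5.1620306e-05.
By linearity: E[X] = C(188, 3)·p³ ≈ 1089836 · 5.1620306e-05 ≈ 56.25767.
Here α = 1, so p = 7/n is exactly at the triangle threshold p ~ 1/n. Asymptotically E[X] → c³/6 = 7³/6 = 343/6 ≈ 57.16667, a bounded constant. In this regime the triangle count is asymptotically Poisson(c³/6).

E[X] ≈ 56.25767; in regime p = Θ(1/n^{1}) E[X] stays bounded (at the triangle threshold p ~ 1/n).


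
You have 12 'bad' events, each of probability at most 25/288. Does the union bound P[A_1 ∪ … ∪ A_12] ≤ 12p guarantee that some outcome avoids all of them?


Union bound: P[∪_{i=1}^{12} A_i] ≤ Σ_i P[A_i] ≤ 12·p = 12·(25/288) = 25/24.
Numerically: 25/24 ≈ 1.0416667.
Is 25/24 < 1? NO.
Since the bound 25/24 is ≥ 1, the union bound is uninformative here; it does NOT by itself certify existence.

12·p = 25/24 ≈ 1.0416667; existence NOT certified by the union bound.


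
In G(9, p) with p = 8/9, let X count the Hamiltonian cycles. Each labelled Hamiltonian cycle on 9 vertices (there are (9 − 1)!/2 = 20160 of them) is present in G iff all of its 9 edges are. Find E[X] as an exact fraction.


K_9 has (9 − 1)!/2 = 20160 labelled Hamiltonian cycles.
For each such Hamiltonian cycle H, let X_H = 1 if all 9 edges of H are present in G. Then P[X_H = 1] = p^{9} = (8/9)^{9} = 134217728/387420489.
By linearity: E[X] = Σ_H E[X_H] = 20160 · p^{9} = 20160 · 134217728/387420489 = 300647710720/43046721.
Numerically: E[X] ≈ 6984.2.

E[X] = 20160 · (8/9)^{9} = 300647710720/43046721 ≈ 6984.2.


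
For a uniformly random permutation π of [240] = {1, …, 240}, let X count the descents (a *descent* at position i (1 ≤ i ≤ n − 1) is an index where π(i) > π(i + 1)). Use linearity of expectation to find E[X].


Write X = Σ X_I over i = 1, …, 239, with X_I the indicator of one descent.
There are 239 indicators.
For each fixed i, the pair (π(i), π(i+1)) is a uniformly random ordered pair of distinct values from {1, …, 240}; by symmetry P[π(i) > π(i+1)] = 1/2.
By linearity: E[X] = 239 · (1/2) = (240 − 1) · (1/2) = 239/2 ≈ 119.500000.

E[X] = 239/2 = 119.500000.


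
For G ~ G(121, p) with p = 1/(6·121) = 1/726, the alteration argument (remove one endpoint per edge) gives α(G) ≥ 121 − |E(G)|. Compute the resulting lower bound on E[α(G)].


E[|E(G)|] = C(121, 2)·p = 7260 · (1/726) = 10.
E[α(G)] ≥ n − E[|E(G)|] = 121 − 10 = 111.
Numerically: ≈ 111.00000.
(This is only a lower bound; the true E[α(G)] may be larger.)

E[α(G)] ≥ 111 ≈ 111.00000.


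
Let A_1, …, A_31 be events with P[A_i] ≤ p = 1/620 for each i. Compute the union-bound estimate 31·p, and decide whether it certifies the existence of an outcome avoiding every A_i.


Union bound: P[∪_{i=1}^{31} A_i] ≤ Σ_i P[A_i] ≤ 31·p = 31·(1/620) = 1/20.
Numerically: 1/20 ≈ 0.05000.
Is 1/20 < 1? YES.
Since P[∪ A_i] ≤ 1/20 < 1, the complement has P[∩ A_i^c] ≥ 1 − 1/20 = 19/20 > 0, so some outcome avoids every A_i.

31·p = 1/20 ≈ 0.05000; existence CERTIFIED by the union bound.


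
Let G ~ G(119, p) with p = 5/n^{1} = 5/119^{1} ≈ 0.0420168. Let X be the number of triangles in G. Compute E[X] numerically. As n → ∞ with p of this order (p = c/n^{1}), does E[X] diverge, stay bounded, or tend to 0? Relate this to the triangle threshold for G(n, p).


Number of potential triangles: C(119, 3) = 273819.
Each occurs with probability p³ ≈ (0.0420168)³ ≈ 7.41769768e-05.
By linearity: E[X] = C(119, 3)·p³ ≈ 273819 · 7.41769768e-05 ≈ 20.311066.
Here α = 1, so p = 5/n is exactly at the triangle threshold p ~ 1/n. Asymptotically E[X] → c³/6 = 5³/6 = 125/6 ≈ 20.833333, a bounded constant. In this regime the triangle count is asymptotically Poisson(c³/6).

E[X] ≈ 20.311066; in regime p = Θ(1/n^{1}) E[X] stays bounded (at the triangle threshold p ~ 1/n).


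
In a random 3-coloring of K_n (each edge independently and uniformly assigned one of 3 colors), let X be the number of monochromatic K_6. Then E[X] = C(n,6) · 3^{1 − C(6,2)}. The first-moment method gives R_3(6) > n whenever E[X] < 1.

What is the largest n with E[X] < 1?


We need C(n, 6) · 3^{1 − 15} < 1, i.e. C(n, 6) < 3^{15 − 1} = 4782969.
Check values of n near the boundary:
  n = 38: C(38, 6) = 2760681; 2760681 < 4782969? YES
  n = 39: C(39, 6) = 3262623; 3262623 < 4782969? YES
  n = 40: C(40, 6) = 3838380; 3838380 < 4782969? YES
  n = 41: C(41, 6) = 4496388; 4496388 < 4782969? YES
  n = 42: C(42, 6) = 5245786; 5245786 < 4782969? NO
  n = 43: C(43, 6) = 6096454; 6096454 < 4782969? NO
  n = 44: C(44, 6) = 7059052; 7059052 < 4782969? NO
The largest n with C(n, 6) < 4782969 is n = 41 (where E[X] = 1498796/1594323 ≈ 0.940). Hence R_3(6) > 41, i.e. R_3(6) ≥ 42.

Largest n = 41; hence R_3(6) > 41.


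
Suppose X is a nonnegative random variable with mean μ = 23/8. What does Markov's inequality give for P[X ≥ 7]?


μ = E[X] = 23/8, a = 7.
Markov: P[X ≥ 7] ≤ μ/a = (23/8)/7 = 23/56.
Numerically: ≈ 0.411.
(Since a = 7 > μ = 2.875, the bound 23/56 is < 1 and informative.)

P[X ≥ 7] ≤ 23/56 ≈ 0.411.


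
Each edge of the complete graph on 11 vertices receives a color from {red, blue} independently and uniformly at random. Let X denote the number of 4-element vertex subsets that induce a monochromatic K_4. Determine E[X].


Let X = Σ_S X_S over the C(11, 4) = 330 subsets S of size 4, where X_S = 1 if the K_4 on S is monochromatic.
For a fixed S, the K_4 on S has C(4, 2) = 6 edges. P[all 6 edges red] = (1/2)^6, and likewise for blue, so P[monochromatic] = 2·(1/2)^6 = 2^{1 − 6} = 1/32.
Summing: E[X] = C(11, 4) · 2^{1 − 6} = 330 · 1/32 = 165/16.
Numerically: E[X] ≈ 10.3125.

E[X] = C(11,4)·2^(1−C(4,2)) = 165/16 ≈ 10.3125.


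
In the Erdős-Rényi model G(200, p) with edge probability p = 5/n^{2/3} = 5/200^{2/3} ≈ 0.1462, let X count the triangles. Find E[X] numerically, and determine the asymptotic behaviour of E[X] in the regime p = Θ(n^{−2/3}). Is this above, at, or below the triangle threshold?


Number of potential triangles: C(200, 3) = 1313400.
Each occurs with probability p³ ≈ (0.1462)³ ≈ 3.1250000e-03.
By linearity: E[X] = C(200, 3)·p³ ≈ 1313400 · 3.1250000e-03 ≈ 4104.37500.
Since α = 2/3 < 1, p = c/n^{2/3} ≫ 1/n is above the triangle threshold p ~ 1/n. Asymptotically E[X] ~ (c³/6)·n^{3(1−α)} = (5³/6)·n^{1} → ∞; triangles are abundant w.h.p.

E[X] ≈ 4104.37500; in regime p = Θ(1/n^{2/3}) E[X] diverges (above the triangle threshold p ~ 1/n).


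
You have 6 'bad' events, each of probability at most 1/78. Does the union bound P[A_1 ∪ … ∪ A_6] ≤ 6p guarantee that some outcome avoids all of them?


Union bound: P[∪_{i=1}^{6} A_i] ≤ Σ_i P[A_i] ≤ 6·p = 6·(1/78) = 1/13.
Numerically: 1/13 ≈ 0.076923.
Is 1/13 < 1? YES.
Since P[∪ A_i] ≤ 1/13 < 1, the complement has P[∩ A_i^c] ≥ 1 − 1/13 = 12/13 > 0, so some outcome avoids every A_i.

6·p = 1/13 ≈ 0.076923; existence CERTIFIED by the union bound.


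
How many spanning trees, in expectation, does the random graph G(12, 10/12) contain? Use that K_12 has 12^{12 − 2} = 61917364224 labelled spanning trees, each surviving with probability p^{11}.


K_12 has 12^{12 − 2} = 61917364224 labelled spanning trees.
For each such spanning tree H, let X_H = 1 if all 11 edges of H are present in G. Then P[X_H = 1] = p^{11} = (5/6)^{11} = 48828125/362797056.
By linearity: E[X] = Σ_H E[X_H] = 61917364224 · p^{11} = 61917364224 · 48828125/362797056 = 25000000000/3.
Numerically: E[X] ≈ 8.33333e+09.

E[X] = 61917364224 · (5/6)^{11} = 25000000000/3 ≈ 8.33333e+09.


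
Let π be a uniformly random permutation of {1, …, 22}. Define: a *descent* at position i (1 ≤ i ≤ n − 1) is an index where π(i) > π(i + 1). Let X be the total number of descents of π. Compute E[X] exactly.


Write X = Σ X_I over i = 1, …, 21, with X_I the indicator of one descent.
There are 21 indicators.
For each fixed i, the pair (π(i), π(i+1)) is a uniformly random ordered pair of distinct values from {1, …, 22}; by symmetry P[π(i) > π(i+1)] = 1/2.
By linearity: E[X] = 21 · (1/2) = (22 − 1) · (1/2) = 21/2 ≈ 10.500000.

E[X] = 21/2 = 10.500000.


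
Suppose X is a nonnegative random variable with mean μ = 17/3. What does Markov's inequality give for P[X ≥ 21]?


μ = E[X] = 17/3, a = 21.
Markov: P[X ≥ 21] ≤ μ/a = (17/3)/21 = 17/63.
Numerically: ≈ 0.270.
(Since a = 21 > μ = 5.667, the bound 17/63 is < 1 and informative.)

P[X ≥ 21] ≤ 17/63 ≈ 0.270.


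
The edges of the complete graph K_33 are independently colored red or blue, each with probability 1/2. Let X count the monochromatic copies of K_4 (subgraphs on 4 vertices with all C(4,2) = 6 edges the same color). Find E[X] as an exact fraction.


Let X = Σ_S X_S over the C(33, 4) = 40920 subsets S of size 4, where X_S = 1 if the K_4 on S is monochromatic.
For a fixed S, the K_4 on S has C(4, 2) = 6 edges. P[all 6 edges red] = (1/2)^6, and likewise for blue, so P[monochromatic] = 2·(1/2)^6 = 2^{1 − 6} = 1/32.
By linearity of expectation: E[X] = C(33, 4) · 2^{1 − 6} = 40920 · 1/32 = 5115/4.
Numerically: E[X] ≈ 1278.7500.

E[X] = C(33,4)·2^(1−C(4,2)) = 5115/4 ≈ 1278.7500.


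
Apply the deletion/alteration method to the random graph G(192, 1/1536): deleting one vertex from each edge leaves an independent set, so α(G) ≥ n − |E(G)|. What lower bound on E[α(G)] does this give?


E[|E(G)|] = C(192, 2)·p = 18336 · (1/1536) = 191/16.
E[α(G)] ≥ n − E[|E(G)|] = 192 − 191/16 = 2881/16.
Numerically: ≈ 180.062.
(This is only a lower bound; the true E[α(G)] may be larger.)

E[α(G)] ≥ 2881/16 ≈ 180.062.


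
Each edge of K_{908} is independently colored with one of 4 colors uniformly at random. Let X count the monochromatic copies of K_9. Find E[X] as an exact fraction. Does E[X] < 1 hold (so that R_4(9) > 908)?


E[X] = C(908, 9) · 4^{1 − 36} = 1111058428637338083100 · 4^{−35} = 1111058428637338083100/1180591620717411303424.
As a reduced fraction: E[X] = 277764607159334520775/295147905179352825856 ≈ 0.941.
Is E[X] < 1? YES.
Since E[X] < 1, there exists a 4-coloring of K_{908} with no monochromatic K_9; hence R_4(9) > 908.

E[X] = 277764607159334520775/295147905179352825856 ≈ 0.941; E[X] < 1, so R_4(9) > 908.


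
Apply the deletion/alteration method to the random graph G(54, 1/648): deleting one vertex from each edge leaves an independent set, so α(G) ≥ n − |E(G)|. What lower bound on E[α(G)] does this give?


E[|E(G)|] = C(54, 2)·p = 1431 · (1/648) = 53/24.
E[α(G)] ≥ n − E[|E(G)|] = 54 − 53/24 = 1243/24.
Numerically: ≈ 51.791667.
(This is only a lower bound; the true E[α(G)] may be larger.)

E[α(G)] ≥ 1243/24 ≈ 51.791667.


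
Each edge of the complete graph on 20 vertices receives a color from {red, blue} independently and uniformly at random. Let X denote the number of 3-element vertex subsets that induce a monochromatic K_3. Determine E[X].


Let X = Σ_S X_S over the C(20, 3) = 1140 subsets S of size 3, where X_S = 1 if the K_3 on S is monochromatic.
For a fixed S, the K_3 on S has C(3, 2) = 3 edges. P[all 3 edges red] = (1/2)^3, and likewise for blue, so P[monochromatic] = 2·(1/2)^3 = 2^{1 − 3} = 1/4.
By linearity of expectation: E[X] = C(20, 3) · 2^{1 − 3} = 1140 · 1/4 = 285.
Numerically: E[X] ≈ 285.00000.

E[X] = C(20,3)·2^(1−C(3,2)) = 285 ≈ 285.00000.


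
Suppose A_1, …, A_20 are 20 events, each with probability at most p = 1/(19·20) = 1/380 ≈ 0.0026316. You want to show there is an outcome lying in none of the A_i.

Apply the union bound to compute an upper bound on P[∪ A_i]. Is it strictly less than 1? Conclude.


Union bound: P[∪_{i=1}^{20} A_i] ≤ Σ_i P[A_i] ≤ 20·p = 20·(1/380) = 1/19.
Numerically: 1/19 ≈ 0.0526316.
Is 1/19 < 1? YES.
Since P[∪ A_i] ≤ 1/19 < 1, the complement has P[∩ A_i^c] ≥ 1 − 1/19 = 18/19 > 0, so some outcome avoids every A_i.

20·p = 1/19 ≈ 0.0526316; existence CERTIFIED by the union bound.


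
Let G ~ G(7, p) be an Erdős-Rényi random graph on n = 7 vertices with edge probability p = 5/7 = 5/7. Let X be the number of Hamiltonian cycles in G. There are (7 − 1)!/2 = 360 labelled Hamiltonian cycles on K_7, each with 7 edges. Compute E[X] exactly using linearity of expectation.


K_7 has (7 − 1)!/2 = 360 labelled Hamiltonian cycles.
For each such Hamiltonian cycle H, let X_H = 1 if all 7 edges of H are present in G. Then P[X_H = 1] = p^{7} = (5/7)^{7} = 78125/823543.
By linearity of expectation: E[X] = Σ_H E[X_H] = 360 · p^{7} = 360 · 78125/823543 = 28125000/823543.
Numerically: E[X] ≈ 34.15.

E[X] = 360 · (5/7)^{7} = 28125000/823543 ≈ 34.15.


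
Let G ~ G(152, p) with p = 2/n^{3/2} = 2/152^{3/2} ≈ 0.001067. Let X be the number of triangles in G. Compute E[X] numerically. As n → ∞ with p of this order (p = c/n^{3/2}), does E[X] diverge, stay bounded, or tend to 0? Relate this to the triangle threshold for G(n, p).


Number of potential triangles: C(152, 3) = 573800.
Each occurs with probability p³ ≈ (0.001067)³ ≈ 1.215609e-09.
By linearity: E[X] = C(152, 3)·p³ ≈ 573800 · 1.215609e-09 ≈ 0.0007.
Since α = 3/2 > 1, p = c/n^{3/2} = o(1/n) is below the triangle threshold p ~ 1/n. Asymptotically E[X] ~ (c³/6)·n^{3(1−α)} = (2³/6)·n^{-1.5} → 0, so by Markov's inequality G has no triangles w.h.p.

E[X] ≈ 0.0007; in regime p = Θ(1/n^{3/2}) E[X] tends to 0 (below the triangle threshold p ~ 1/n).


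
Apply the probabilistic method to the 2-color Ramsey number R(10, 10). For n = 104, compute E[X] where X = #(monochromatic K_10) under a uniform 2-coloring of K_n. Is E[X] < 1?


E[X] = C(104, 10) · 2^{1 − 45} = 26100986351440 · 2^{−44} = 26100986351440/17592186044416.
As a reduced fraction: E[X] = 1631311646965/1099511627776 ≈ 1.484.
Is E[X] < 1? NO.
Since E[X] ≥ 1, the first-moment bound is inconclusive at n = 104; it does NOT by itself certify R(10, 10) > 104.

E[X] = 1631311646965/1099511627776 ≈ 1.484; E[X] ≥ 1; first-moment method inconclusive here.


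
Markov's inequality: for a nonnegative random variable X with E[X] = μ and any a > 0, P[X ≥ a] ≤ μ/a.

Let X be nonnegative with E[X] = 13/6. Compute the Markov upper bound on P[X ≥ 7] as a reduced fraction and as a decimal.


μ = E[X] = 13/6, a = 7.
Markov: P[X ≥ 7] ≤ μ/a = (13/6)/7 = 13/42.
Numerically: ≈ 0.309524.
(Since a = 7 > μ = 2.166667, the bound 13/42 is < 1 and informative.)

P[X ≥ 7] ≤ 13/42 ≈ 0.309524.


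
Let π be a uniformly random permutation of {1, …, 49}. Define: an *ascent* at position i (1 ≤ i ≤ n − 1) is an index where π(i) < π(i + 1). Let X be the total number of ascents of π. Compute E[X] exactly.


Write X = Σ X_I over i = 1, …, 48, with X_I the indicator of one ascent.
There are 48 indicators.
For each fixed i, the pair (π(i), π(i+1)) is a uniformly random ordered pair of distinct values from {1, …, 49}; by symmetry P[π(i) < π(i+1)] = 1/2.
By linearity: E[X] = 48 · (1/2) = (49 − 1) · (1/2) = 24 ≈ 24.000.

E[X] = 24 = 24.000.


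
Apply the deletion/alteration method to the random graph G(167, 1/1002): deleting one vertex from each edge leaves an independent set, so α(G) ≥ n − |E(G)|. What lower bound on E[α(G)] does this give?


E[|E(G)|] = C(167, 2)·p = 13861 · (1/1002) = 83/6.
E[α(G)] ≥ n − E[|E(G)|] = 167 − 83/6 = 919/6.
Numerically: ≈ 153.1667.
(This is only a lower bound; the true E[α(G)] may be larger.)

E[α(G)] ≥ 919/6 ≈ 153.1667.


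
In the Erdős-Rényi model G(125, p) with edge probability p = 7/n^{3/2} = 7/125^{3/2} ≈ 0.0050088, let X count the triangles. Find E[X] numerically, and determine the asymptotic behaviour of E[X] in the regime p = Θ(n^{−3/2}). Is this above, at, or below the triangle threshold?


Number of potential triangles: C(125, 3) = 317750.
Each occurs with probability p³ ≈ (0.0050088)³ ≈ 1.2566058e-07.
By linearity: E[X] = C(125, 3)·p³ ≈ 317750 · 1.2566058e-07 ≈ 0.03993.
Since α = 3/2 > 1, p = c/n^{3/2} = o(1/n) is below the triangle threshold p ~ 1/n. Asymptotically E[X] ~ (c³/6)·n^{3(1−α)} = (7³/6)·n^{-1.5} → 0, so by Markov's inequality G has no triangles w.h.p.

E[X] ≈ 0.03993; in regime p = Θ(1/n^{3/2}) E[X] tends to 0 (below the triangle threshold p ~ 1/n).


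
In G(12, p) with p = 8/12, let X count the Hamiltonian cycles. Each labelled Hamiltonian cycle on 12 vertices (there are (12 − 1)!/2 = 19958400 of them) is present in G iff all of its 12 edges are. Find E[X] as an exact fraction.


K_12 has (12 − 1)!/2 = 19958400 labelled Hamiltonian cycles.
For each such Hamiltonian cycle H, let X_H = 1 if all 12 edges of H are present in G. Then P[X_H = 1] = p^{12} = (2/3)^{12} = 4096/531441.
By linearity of expectation: E[X] = Σ_H E[X_H] = 19958400 · p^{12} = 19958400 · 4096/531441 = 1009254400/6561.
Numerically: E[X] ≈ 1.538e+05.

E[X] = 19958400 · (2/3)^{12} = 1009254400/6561 ≈ 1.538e+05.


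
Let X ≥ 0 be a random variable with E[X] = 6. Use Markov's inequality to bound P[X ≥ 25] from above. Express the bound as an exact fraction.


μ = E[X] = 6, a = 25.
Markov: P[X ≥ 25] ≤ μ/a = (6)/25 = 6/25.
Numerically: ≈ 0.2400.
(Since a = 25 > μ = 6.0000, the bound 6/25 is < 1 and informative.)

P[X ≥ 25] ≤ 6/25 ≈ 0.2400.


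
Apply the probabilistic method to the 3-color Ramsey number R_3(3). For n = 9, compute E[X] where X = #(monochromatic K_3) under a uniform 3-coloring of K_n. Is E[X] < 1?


E[X] = C(9, 3) · 3^{1 − 3} = 84 · 3^{−2} = 84/9.
As a reduced fraction: E[X] = 28/3 ≈ 9.3333.
Is E[X] < 1? NO.
Since E[X] ≥ 1, the first-moment bound is inconclusive at n = 9; it does NOT by itself certify R_3(3) > 9.

E[X] = 28/3 ≈ 9.3333; E[X] ≥ 1; first-moment method inconclusive here.


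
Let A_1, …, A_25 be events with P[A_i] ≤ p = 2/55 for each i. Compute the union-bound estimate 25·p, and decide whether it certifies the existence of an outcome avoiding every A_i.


Union bound: P[∪_{i=1}^{25} A_i] ≤ Σ_i P[A_i] ≤ 25·p = 25·(2/55) = 10/11.
Numerically: 10/11 ≈ 0.9091.
Is 10/11 < 1? YES.
Since P[∪ A_i] ≤ 10/11 < 1, the complement has P[∩ A_i^c] ≥ 1 − 10/11 = 1/11 > 0, so some outcome avoids every A_i.

25·p = 10/11 ≈ 0.9091; existence CERTIFIED by the union bound.


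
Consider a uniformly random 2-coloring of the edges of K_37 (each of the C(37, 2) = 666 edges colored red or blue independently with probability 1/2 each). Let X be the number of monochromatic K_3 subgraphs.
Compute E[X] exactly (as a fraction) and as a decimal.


Let X = Σ_S X_S over the C(37, 3) = 7770 subsets S of size 3, where X_S = 1 if the K_3 on S is monochromatic.
For a fixed S, the K_3 on S has C(3, 2) = 3 edges. P[all 3 edges red] = (1/2)^3, and likewise for blue, so P[monochromatic] = 2·(1/2)^3 = 2^{1 − 3} = 1/4.
Summing: E[X] = C(37, 3) · 2^{1 − 3} = 7770 · 1/4 = 3885/2.
Numerically: E[X] ≈ 1942.500000.

E[X] = C(37,3)·2^(1−C(3,2)) = 3885/2 ≈ 1942.500000.


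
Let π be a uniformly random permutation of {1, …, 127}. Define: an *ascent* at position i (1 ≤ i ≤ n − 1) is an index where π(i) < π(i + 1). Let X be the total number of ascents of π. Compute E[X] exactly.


Write X = Σ X_I over i = 1, …, 126, with X_I the indicator of one ascent.
There are 126 indicators.
For each fixed i, the pair (π(i), π(i+1)) is a uniformly random ordered pair of distinct values from {1, …, 127}; by symmetry P[π(i) < π(i+1)] = 1/2.
By linearity: E[X] = 126 · (1/2) = (127 − 1) · (1/2) = 63 ≈ 63.00000.

E[X] = 63 = 63.00000.


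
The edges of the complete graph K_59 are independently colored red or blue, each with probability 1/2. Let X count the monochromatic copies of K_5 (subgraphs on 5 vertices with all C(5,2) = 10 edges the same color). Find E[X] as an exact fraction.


Let X = Σ_S X_S over the C(59, 5) = 5006386 subsets S of size 5, where X_S = 1 if the K_5 on S is monochromatic.
For a fixed S, the K_5 on S has C(5, 2) = 10 edges. P[all 10 edges red] = (1/2)^10, and likewise for blue, so P[monochromatic] = 2·(1/2)^10 = 2^{1 − 10} = 1/512.
By linearity: E[X] = C(59, 5) · 2^{1 − 10} = 5006386 · 1/512 = 2503193/256.
Numerically: E[X] ≈ 9778.0977.

E[X] = C(59,5)·2^(1−C(5,2)) = 2503193/256 ≈ 9778.0977.


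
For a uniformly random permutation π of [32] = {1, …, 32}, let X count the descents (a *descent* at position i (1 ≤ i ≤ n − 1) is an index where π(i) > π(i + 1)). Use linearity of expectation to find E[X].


Write X = Σ X_I over i = 1, …, 31, with X_I the indicator of one descent.
There are 31 indicators.
For each fixed i, the pair (π(i), π(i+1)) is a uniformly random ordered pair of distinct values from {1, …, 32}; by symmetry P[π(i) > π(i+1)] = 1/2.
By linearity: E[X] = 31 · (1/2) = (32 − 1) · (1/2) = 31/2 ≈ 15.5000.

E[X] = 31/2 = 15.5000.


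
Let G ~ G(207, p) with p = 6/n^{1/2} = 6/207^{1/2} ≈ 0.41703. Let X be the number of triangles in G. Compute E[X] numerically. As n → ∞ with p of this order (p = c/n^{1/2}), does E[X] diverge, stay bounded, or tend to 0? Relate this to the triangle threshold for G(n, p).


Number of potential triangles: C(207, 3) = 1456935.
Each occurs with probability p³ ≈ (0.41703)³ ≈ 7.2526753e-02.
By linearity: E[X] = C(207, 3)·p³ ≈ 1456935 · 7.2526753e-02 ≈ 105666.76447.
Since α = 1/2 < 1, p = c/n^{1/2} ≫ 1/n is above the triangle threshold p ~ 1/n. Asymptotically E[X] ~ (c³/6)·n^{3(1−α)} = (6³/6)·n^{1.5} → ∞; triangles are abundant w.h.p.

E[X] ≈ 105666.76447; in regime p = Θ(1/n^{1/2}) E[X] diverges (above the triangle threshold p ~ 1/n).


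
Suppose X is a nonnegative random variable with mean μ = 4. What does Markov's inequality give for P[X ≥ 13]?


μ = E[X] = 4, a = 13.
Markov: P[X ≥ 13] ≤ μ/a = (4)/13 = 4/13.
Numerically: ≈ 0.30769.
(Since a = 13 > μ = 4.00000, the bound 4/13 is < 1 and informative.)

P[X ≥ 13] ≤ 4/13 ≈ 0.30769.


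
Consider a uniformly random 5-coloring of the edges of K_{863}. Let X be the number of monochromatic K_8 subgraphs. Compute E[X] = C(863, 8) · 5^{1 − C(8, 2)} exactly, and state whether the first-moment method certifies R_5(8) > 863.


E[X] = C(863, 8) · 5^{1 − 28} = 7386423071602617757 · 5^{−27} = 7386423071602617757/7450580596923828125.
As a reduced fraction: E[X] = 7386423071602617757/7450580596923828125 ≈ 0.99139.
Is E[X] < 1? YES.
Since E[X] < 1, there exists a 5-coloring of K_{863} with no monochromatic K_8; hence R_5(8) > 863.

E[X] = 7386423071602617757/7450580596923828125 ≈ 0.99139; E[X] < 1, so R_5(8) > 863.


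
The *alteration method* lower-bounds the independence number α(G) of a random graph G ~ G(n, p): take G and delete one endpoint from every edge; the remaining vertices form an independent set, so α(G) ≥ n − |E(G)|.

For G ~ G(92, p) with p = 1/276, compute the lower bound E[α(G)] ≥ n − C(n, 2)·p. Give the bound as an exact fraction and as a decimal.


E[|E(G)|] = C(92, 2)·p = 4186 · (1/276) = 91/6.
E[α(G)] ≥ n − E[|E(G)|] = 92 − 91/6 = 461/6.
Numerically: ≈ 76.8333.
(This is only a lower bound; the true E[α(G)] may be larger.)

E[α(G)] ≥ 461/6 ≈ 76.8333.


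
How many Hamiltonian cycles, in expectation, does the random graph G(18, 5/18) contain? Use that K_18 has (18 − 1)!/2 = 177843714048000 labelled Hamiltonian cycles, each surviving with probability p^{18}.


K_18 has (18 − 1)!/2 = 177843714048000 labelled Hamiltonian cycles.
For each such Hamiltonian cycle H, let X_H = 1 if all 18 edges of H are present in G. Then P[X_H = 1] = p^{18} = (5/18)^{18} = 3814697265625/39346408075296537575424.
Summing the indicators: E[X] = Σ_H E[X_H] = 177843714048000 · p^{18} = 177843714048000 · 3814697265625/39346408075296537575424 = 56800365447998046875/3294258113514384.
Numerically: E[X] ≈ 17242.2.

E[X] = 177843714048000 · (5/18)^{18} = 56800365447998046875/3294258113514384 ≈ 17242.2.


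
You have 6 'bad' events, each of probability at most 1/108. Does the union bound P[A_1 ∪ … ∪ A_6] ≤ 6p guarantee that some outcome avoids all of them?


Union bound: P[∪_{i=1}^{6} A_i] ≤ Σ_i P[A_i] ≤ 6·p = 6·(1/108) = 1/18.
Numerically: 1/18 ≈ 0.056.
Is 1/18 < 1? YES.
Since P[∪ A_i] ≤ 1/18 < 1, the complement has P[∩ A_i^c] ≥ 1 − 1/18 = 17/18 > 0, so some outcome avoids every A_i.

6·p = 1/18 ≈ 0.056; existence CERTIFIED by the union bound.


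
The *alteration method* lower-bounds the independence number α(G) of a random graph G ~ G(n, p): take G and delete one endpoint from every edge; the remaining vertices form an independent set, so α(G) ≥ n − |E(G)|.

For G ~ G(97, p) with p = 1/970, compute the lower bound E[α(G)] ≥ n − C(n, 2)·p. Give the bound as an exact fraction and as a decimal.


E[|E(G)|] = C(97, 2)·p = 4656 · (1/970) = 24/5.
E[α(G)] ≥ n − E[|E(G)|] = 97 − 24/5 = 461/5.
Numerically: ≈ 92.2000.
(This is only a lower bound; the true E[α(G)] may be larger.)

E[α(G)] ≥ 461/5 ≈ 92.2000.


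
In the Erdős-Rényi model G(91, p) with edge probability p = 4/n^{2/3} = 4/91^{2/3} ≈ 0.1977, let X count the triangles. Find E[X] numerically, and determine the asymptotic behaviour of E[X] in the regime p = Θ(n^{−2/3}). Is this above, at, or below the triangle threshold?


Number of potential triangles: C(91, 3) = 121485.
Each occurs with probability p³ ≈ (0.1977)³ ≈ 7.728535e-03.
By linearity: E[X] = C(91, 3)·p³ ≈ 121485 · 7.728535e-03 ≈ 938.9011.
Since α = 2/3 < 1, p = c/n^{2/3} ≫ 1/n is above the triangle threshold p ~ 1/n. Asymptotically E[X] ~ (c³/6)·n^{3(1−α)} = (4³/6)·n^{1} → ∞; triangles are abundant w.h.p.

E[X] ≈ 938.9011; in regime p = Θ(1/n^{2/3}) E[X] diverges (above the triangle threshold p ~ 1/n).


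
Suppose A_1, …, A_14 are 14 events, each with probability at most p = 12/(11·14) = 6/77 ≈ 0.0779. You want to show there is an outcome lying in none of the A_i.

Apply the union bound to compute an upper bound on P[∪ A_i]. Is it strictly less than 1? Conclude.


Union bound: P[∪_{i=1}^{14} A_i] ≤ Σ_i P[A_i] ≤ 14·p = 14·(6/77) = 12/11.
Numerically: 12/11 ≈ 1.0909.
Is 12/11 < 1? NO.
Since the bound 12/11 is ≥ 1, the union bound is uninformative here; it does NOT by itself certify existence.

14·p = 12/11 ≈ 1.0909; existence NOT certified by the union bound.


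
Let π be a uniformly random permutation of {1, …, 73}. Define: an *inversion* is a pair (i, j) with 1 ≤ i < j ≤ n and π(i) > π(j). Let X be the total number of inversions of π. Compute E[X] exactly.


Write X = Σ X_I over the C(73, 2) = 2628 pairs i < j, with X_I the indicator of one inversion.
There are 2628 indicators.
For each fixed pair i < j, the values π(i) and π(j) are two distinct elements of {1, …, 73} in uniformly random order; by symmetry P[π(i) > π(j)] = 1/2.
By linearity: E[X] = 2628 · (1/2) = C(73, 2) · (1/2) = 2628/2 = 1314 ≈ 1314.0000.

E[X] = 1314 = 1314.0000.


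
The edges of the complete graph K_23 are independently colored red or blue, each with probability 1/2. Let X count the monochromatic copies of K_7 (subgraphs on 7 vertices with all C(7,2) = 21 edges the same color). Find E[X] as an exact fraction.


Let X = Σ_S X_S over the C(23, 7) = 245157 subsets S of size 7, where X_S = 1 if the K_7 on S is monochromatic.
For a fixed S, the K_7 on S has C(7, 2) = 21 edges. P[all 21 edges red] = (1/2)^21, and likewise for blue, so P[monochromatic] = 2·(1/2)^21 = 2^{1 − 21} = 1/1048576.
Summing: E[X] = C(23, 7) · 2^{1 − 21} = 245157 · 1/1048576 = 245157/1048576.
Numerically: E[X] ≈ 0.233800.

E[X] = C(23,7)·2^(1−C(7,2)) = 245157/1048576 ≈ 0.233800.


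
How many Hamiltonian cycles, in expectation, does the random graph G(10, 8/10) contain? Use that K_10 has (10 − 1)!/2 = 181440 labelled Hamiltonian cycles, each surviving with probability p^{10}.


K_10 has (10 − 1)!/2 = 181440 labelled Hamiltonian cycles.
For each such Hamiltonian cycle H, let X_H = 1 if all 10 edges of H are present in G. Then P[X_H = 1] = p^{10} = (4/5)^{10} = 1048576/9765625.
By linearity: E[X] = Σ_H E[X_H] = 181440 · p^{10} = 181440 · 1048576/9765625 = 38050725888/1953125.
Numerically: E[X] ≈ 1.95e+04.

E[X] = 181440 · (4/5)^{10} = 38050725888/1953125 ≈ 1.95e+04.


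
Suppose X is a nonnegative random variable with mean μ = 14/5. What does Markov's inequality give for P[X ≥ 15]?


μ = E[X] = 14/5, a = 15.
Markov: P[X ≥ 15] ≤ μ/a = (14/5)/15 = 14/75.
Numerically: ≈ 0.1867.
(Since a = 15 > μ = 2.8000, the bound 14/75 is < 1 and informative.)

P[X ≥ 15] ≤ 14/75 ≈ 0.1867.


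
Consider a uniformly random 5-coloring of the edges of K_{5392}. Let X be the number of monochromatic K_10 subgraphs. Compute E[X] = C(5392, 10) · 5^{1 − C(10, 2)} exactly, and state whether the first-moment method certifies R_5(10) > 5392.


E[X] = C(5392, 10) · 5^{1 − 45} = 5676873040158402483252283957448 · 5^{−44} = 5676873040158402483252283957448/5684341886080801486968994140625.
As a reduced fraction: E[X] = 5676873040158402483252283957448/5684341886080801486968994140625 ≈ 0.9987.
Is E[X] < 1? YES.
Since E[X] < 1, there exists a 5-coloring of K_{5392} with no monochromatic K_10; hence R_5(10) > 5392.

E[X] = 5676873040158402483252283957448/5684341886080801486968994140625 ≈ 0.9987; E[X] < 1, so R_5(10) > 5392.


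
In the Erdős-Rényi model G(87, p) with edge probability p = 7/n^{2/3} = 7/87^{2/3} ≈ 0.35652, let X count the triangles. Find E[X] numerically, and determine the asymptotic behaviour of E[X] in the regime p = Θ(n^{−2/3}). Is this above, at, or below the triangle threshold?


Number of potential triangles: C(87, 3) = 105995.
Each occurs with probability p³ ≈ (0.35652)³ ≈ 4.5316422e-02.
By linearity: E[X] = C(87, 3)·p³ ≈ 105995 · 4.5316422e-02 ≈ 4803.31418.
Since α = 2/3 < 1, p = c/n^{2/3} ≫ 1/n is above the triangle threshold p ~ 1/n. Asymptotically E[X] ~ (c³/6)·n^{3(1−α)} = (7³/6)·n^{1} → ∞; triangles are abundant w.h.p.

E[X] ≈ 4803.31418; in regime p = Θ(1/n^{2/3}) E[X] diverges (above the triangle threshold p ~ 1/n).


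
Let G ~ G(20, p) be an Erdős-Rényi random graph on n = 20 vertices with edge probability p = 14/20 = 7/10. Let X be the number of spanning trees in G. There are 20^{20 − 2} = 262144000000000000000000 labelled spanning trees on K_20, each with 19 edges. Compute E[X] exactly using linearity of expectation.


K_20 has 20^{20 − 2} = 262144000000000000000000 labelled spanning trees.
For each such spanning tree H, let X_H = 1 if all 19 edges of H are present in G. Then P[X_H = 1] = p^{19} = (7/10)^{19} = 11398895185373143/10000000000000000000.
By linearity of expectation: E[X] = Σ_H E[X_H] = 262144000000000000000000 · p^{19} = 262144000000000000000000 · 11398895185373143/10000000000000000000 = 1494075989737228599296/5.
Numerically: E[X] ≈ 2.988e+20.

E[X] = 262144000000000000000000 · (7/10)^{19} = 1494075989737228599296/5 ≈ 2.988e+20.


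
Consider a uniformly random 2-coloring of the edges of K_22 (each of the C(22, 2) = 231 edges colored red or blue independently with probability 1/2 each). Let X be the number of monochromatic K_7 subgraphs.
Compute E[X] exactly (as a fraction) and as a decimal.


Let X = Σ_S X_S over the C(22, 7) = 170544 subsets S of size 7, where X_S = 1 if the K_7 on S is monochromatic.
For a fixed S, the K_7 on S has C(7, 2) = 21 edges. P[all 21 edges red] = (1/2)^21, and likewise for blue, so P[monochromatic] = 2·(1/2)^21 = 2^{1 − 21} = 1/1048576.
By linearity: E[X] = C(22, 7) · 2^{1 − 21} = 170544 · 1/1048576 = 10659/65536.
Numerically: E[X] ≈ 0.1626.

E[X] = C(22,7)·2^(1−C(7,2)) = 10659/65536 ≈ 0.1626.


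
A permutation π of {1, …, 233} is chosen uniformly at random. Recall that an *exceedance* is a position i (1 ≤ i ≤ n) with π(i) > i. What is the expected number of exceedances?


Write X = Σ_{i=1}^{233} X_i, where X_i = 1_{π(i) > i}.
For each fixed i, π(i) is uniform over {1, …, 233} (marginal of a uniform permutation), so P[π(i) > i] = (n − i)/n. Summing: Σ_{i=1}^{233} (n − i)/n = (0 + 1 + … + 232)/233 = 233(233 − 1)/(2·233) = (233 − 1)/2.
Hence E[X] = Σ_{i=1}^{233} (233 − i)/233 = 116 ≈ 116.0000.

E[X] = 116 = 116.0000.


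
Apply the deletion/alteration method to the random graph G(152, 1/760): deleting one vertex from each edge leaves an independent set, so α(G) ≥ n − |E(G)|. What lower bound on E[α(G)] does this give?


E[|E(G)|] = C(152, 2)·p = 11476 · (1/760) = 151/10.
E[α(G)] ≥ n − E[|E(G)|] = 152 − 151/10 = 1369/10.
Numerically: ≈ 136.900000.
(This is only a lower bound; the true E[α(G)] may be larger.)

E[α(G)] ≥ 1369/10 ≈ 136.900000.


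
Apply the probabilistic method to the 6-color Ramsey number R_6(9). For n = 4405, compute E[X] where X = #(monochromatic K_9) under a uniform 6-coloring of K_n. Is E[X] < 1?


E[X] = C(4405, 9) · 6^{1 − 36} = 1706862792900636302463627150 · 6^{−35} = 1706862792900636302463627150/1719070799748422591028658176.
As a reduced fraction: E[X] = 284477132150106050410604525/286511799958070431838109696 ≈ 0.99290.
Is E[X] < 1? YES.
Since E[X] < 1, there exists a 6-coloring of K_{4405} with no monochromatic K_9; hence R_6(9) > 4405.

E[X] = 284477132150106050410604525/286511799958070431838109696 ≈ 0.99290; E[X] < 1, so R_6(9) > 4405.


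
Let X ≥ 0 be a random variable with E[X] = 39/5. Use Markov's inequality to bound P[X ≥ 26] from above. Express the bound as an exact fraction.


μ = E[X] = 39/5, a = 26.
Markov: P[X ≥ 26] ≤ μ/a = (39/5)/26 = 3/10.
Numerically: ≈ 0.30000.
(Since a = 26 > μ = 7.80000, the bound 3/10 is < 1 and informative.)

P[X ≥ 26] ≤ 3/10 ≈ 0.30000.


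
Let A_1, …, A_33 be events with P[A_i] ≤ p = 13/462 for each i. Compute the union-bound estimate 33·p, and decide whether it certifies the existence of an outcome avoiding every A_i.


Union bound: P[∪_{i=1}^{33} A_i] ≤ Σ_i P[A_i] ≤ 33·p = 33·(13/462) = 13/14.
Numerically: 13/14 ≈ 0.9285714.
Is 13/14 < 1? YES.
Since P[∪ A_i] ≤ 13/14 < 1, the complement has P[∩ A_i^c] ≥ 1 − 13/14 = 1/14 > 0, so some outcome avoids every A_i.

33·p = 13/14 ≈ 0.9285714; existence CERTIFIED by the union bound.


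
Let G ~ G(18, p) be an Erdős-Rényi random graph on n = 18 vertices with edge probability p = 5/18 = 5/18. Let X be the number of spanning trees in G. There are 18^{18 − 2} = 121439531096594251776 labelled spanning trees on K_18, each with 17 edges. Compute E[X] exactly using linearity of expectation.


K_18 has 18^{18 − 2} = 121439531096594251776 labelled spanning trees.
For each such spanning tree H, let X_H = 1 if all 17 edges of H are present in G. Then P[X_H = 1] = p^{17} = (5/18)^{17} = 762939453125/2185911559738696531968.
By linearity: E[X] = Σ_H E[X_H] = 121439531096594251776 · p^{17} = 121439531096594251776 · 762939453125/2185911559738696531968 = 762939453125/18.
Numerically: E[X] ≈ 4.239e+10.

E[X] = 121439531096594251776 · (5/18)^{17} = 762939453125/18 ≈ 4.239e+10.


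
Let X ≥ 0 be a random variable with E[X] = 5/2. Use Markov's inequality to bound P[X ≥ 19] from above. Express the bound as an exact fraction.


μ = E[X] = 5/2, a = 19.
Markov: P[X ≥ 19] ≤ μ/a = (5/2)/19 = 5/38.
Numerically: ≈ 0.132.
(Since a = 19 > μ = 2.500, the bound 5/38 is < 1 and informative.)

P[X ≥ 19] ≤ 5/38 ≈ 0.132.


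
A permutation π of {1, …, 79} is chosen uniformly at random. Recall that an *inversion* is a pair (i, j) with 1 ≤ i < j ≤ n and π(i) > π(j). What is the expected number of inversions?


Write X = Σ X_I over the C(79, 2) = 3081 pairs i < j, with X_I the indicator of one inversion.
There are 3081 indicators.
For each fixed pair i < j, the values π(i) and π(j) are two distinct elements of {1, …, 79} in uniformly random order; by symmetry P[π(i) > π(j)] = 1/2.
By linearity: E[X] = 3081 · (1/2) = C(79, 2) · (1/2) = 3081/2 = 3081/2 ≈ 1540.50000.

E[X] = 3081/2 = 1540.50000.
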